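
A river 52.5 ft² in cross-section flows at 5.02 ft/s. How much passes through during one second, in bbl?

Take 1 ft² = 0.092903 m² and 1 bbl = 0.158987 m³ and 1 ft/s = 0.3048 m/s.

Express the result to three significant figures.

46.9 bbl

5.02 ft/s × 0.3048 → 1.5301 m/s
52.5 ft² × 0.092903 → 4.87741 m²
V = v × A × t = 1.5301 m/s × 4.87741 m² × 1 s = 7.46293 m³
7.46293 m³ ÷ (0.158987 m³/bbl) = 46.9405 bbl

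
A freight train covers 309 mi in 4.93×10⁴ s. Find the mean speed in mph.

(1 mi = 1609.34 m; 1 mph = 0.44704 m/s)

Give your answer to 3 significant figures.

22.6 mph

309 mi × 1609.34 = 497286 m
v = d / t = 497286 m / 49300 s = 10.0869 m/s
10.0869 m/s ÷ (0.44704 m/s/mph) = 22.5638 mph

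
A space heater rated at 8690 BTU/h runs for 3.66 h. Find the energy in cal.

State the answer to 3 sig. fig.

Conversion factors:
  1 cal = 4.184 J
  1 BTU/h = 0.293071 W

8690 BTU/h × 0.293071 = 2546.79 W
3.66 h × 3600 = 13176 s
E = P × t = 2546.79 W × 13176 s = 3.35565×10⁷ J
3.35565×10⁷ J ÷ (4.184 J/cal) = 8.0202×10⁶ cal

8.02×10⁶ cal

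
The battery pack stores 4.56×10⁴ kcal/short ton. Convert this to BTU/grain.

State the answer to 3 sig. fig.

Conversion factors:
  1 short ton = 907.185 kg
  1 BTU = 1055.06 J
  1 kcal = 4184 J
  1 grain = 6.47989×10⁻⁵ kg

4.56×10⁴ kcal/short ton × 4184 J/kcal ÷ 907.185 kg/short ton = 210310 J/kg
210310 J/kg ÷ 1055.06 J/BTU × 6.47989×10⁻⁵ kg/grain = 0.0129167 BTU/grain

0.0129 BTU/grain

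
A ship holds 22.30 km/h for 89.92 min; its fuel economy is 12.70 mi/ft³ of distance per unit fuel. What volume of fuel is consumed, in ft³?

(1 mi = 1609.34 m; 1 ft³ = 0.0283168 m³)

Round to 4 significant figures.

22.30 km/h → 6.19444 m/s
89.92 min → 5395.2 s
d = v × t = 6.19444 × 5395.2 = 33420.2 m
12.70 mi/ft³ → 721784 m/m³
V = d / (distance per unit fuel) = 33420.2 / 721784 = 0.0463022 m³
In ft³: 0.0463022 / 0.0283168 = 1.63515 ft³

1.635 ft³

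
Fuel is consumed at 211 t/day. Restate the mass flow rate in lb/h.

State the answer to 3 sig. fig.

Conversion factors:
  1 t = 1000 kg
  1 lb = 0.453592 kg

211 t/day × 1000 kg/t ÷ 86400 s/day = 2.44213 kg/s
2.44213 kg/s ÷ 0.453592 kg/lb × 3600 s/h = 19382.3 lb/h

1.94×10⁴ lb/h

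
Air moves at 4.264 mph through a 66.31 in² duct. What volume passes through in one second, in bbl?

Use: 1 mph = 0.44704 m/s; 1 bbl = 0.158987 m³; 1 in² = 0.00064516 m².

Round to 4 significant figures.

0.5129 bbl

4.264 mph × 0.44704 = 1.90618 m/s
66.31 in² × 0.00064516 = 0.0427806 m²
V = v × A × t = 1.90618 m/s × 0.0427806 m² × 1 s = 0.0815475 m³
0.0815475 m³ ÷ (0.158987 m³/bbl) = 0.512919 bbl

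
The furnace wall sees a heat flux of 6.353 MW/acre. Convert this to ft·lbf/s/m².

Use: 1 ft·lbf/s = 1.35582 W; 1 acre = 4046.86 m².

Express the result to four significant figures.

6.353 MW/acre × 1000000 W/MW ÷ 4046.86 m²/acre = 1569.86 W/m²
1569.86 W/m² ÷ 1.35582 W/ft·lbf/s = 1157.87 ft·lbf/s/m²

1158 ft·lbf/s/m²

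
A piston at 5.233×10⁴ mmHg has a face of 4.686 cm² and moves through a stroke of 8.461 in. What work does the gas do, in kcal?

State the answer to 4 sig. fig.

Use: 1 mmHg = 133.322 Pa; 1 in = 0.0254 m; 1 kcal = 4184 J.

5.233×10⁴ mmHg → 6.97674×10⁶ Pa
4.686 cm² → 4.686×10⁻⁴ m²
F = P × A = 6.97674×10⁶ × 4.686×10⁻⁴ = 3269.3 N
8.461 in → 0.214909 m
W = F × d = 3269.3 × 0.214909 = 702.602 J
In kcal: 702.602 / 4184 = 0.167926 kcal

0.1679 kcal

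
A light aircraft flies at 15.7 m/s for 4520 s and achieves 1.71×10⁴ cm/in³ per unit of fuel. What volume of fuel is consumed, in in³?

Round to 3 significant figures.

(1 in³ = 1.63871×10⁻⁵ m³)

d = v × t = 15.7 × 4520 = 70964 m
1.71×10⁴ cm/in³ → 1.0435×10⁷ m/m³
V = d / (distance per unit fuel) = 70964 / 1.0435×10⁷ = 0.00680057 m³
In in³: 0.00680057 / 1.63871×10⁻⁵ = 414.995 in³

415 in³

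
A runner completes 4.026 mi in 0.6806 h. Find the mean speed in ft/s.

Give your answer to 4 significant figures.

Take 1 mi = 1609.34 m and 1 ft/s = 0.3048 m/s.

8.676 ft/s

4.026 mi × 1609.34 → 6479.2 m
0.6806 h × 3600 → 2450.16 s
v = d / t = 6479.2 m / 2450.16 s = 2.6444 m/s
2.6444 m/s ÷ (0.3048 m/s/ft/s) = 8.67585 ft/s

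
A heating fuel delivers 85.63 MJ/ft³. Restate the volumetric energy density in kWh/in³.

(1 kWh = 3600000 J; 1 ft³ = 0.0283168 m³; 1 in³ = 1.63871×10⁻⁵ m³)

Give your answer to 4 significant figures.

0.01377 kWh/in³

85.63 MJ/ft³ × 1000000 J/MJ ÷ 0.0283168 m³/ft³ = 3.024×10⁹ J/m³
3.024×10⁹ J/m³ ÷ 3600000 J/kWh × 1.63871×10⁻⁵ m³/in³ = 0.0137652 kWh/in³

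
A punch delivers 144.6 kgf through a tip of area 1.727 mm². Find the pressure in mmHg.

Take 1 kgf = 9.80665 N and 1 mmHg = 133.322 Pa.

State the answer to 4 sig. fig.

144.6 kgf × 9.80665 = 1418.04 N
1.727 mm² × 10⁻⁶ = 1.727×10⁻⁶ m²
P = F / A = 1418.04 N / 1.727×10⁻⁶ m² = 8.211×10⁸ Pa
8.211×10⁸ Pa ÷ (133.322 Pa/mmHg) = 6.15877×10⁶ mmHg

6.159×10⁶ mmHg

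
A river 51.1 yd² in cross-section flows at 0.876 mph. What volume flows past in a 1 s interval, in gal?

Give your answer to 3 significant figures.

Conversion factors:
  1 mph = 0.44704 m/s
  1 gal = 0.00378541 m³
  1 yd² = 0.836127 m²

0.876 mph × 0.44704 → 0.391607 m/s
51.1 yd² × 0.836127 → 42.7261 m²
V = v × A × t = 0.391607 m/s × 42.7261 m² × 1 s = 16.7318 m³
16.7318 m³ ÷ (0.00378541 m³/gal) = 4420.08 gal

4420 gal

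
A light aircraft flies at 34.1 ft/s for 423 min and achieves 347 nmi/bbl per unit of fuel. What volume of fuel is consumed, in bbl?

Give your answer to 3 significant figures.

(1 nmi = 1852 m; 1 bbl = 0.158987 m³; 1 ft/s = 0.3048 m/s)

0.410 bbl

34.1 ft/s → 10.3937 m/s
423 min → 25380 s
d = v × t = 10.3937 × 25380 = 263792 m
347 nmi/bbl → 4.04212×10⁶ m/m³
V = d / (distance per unit fuel) = 263792 / 4.04212×10⁶ = 0.0652608 m³
In bbl: 0.0652608 / 0.158987 = 0.410479 bbl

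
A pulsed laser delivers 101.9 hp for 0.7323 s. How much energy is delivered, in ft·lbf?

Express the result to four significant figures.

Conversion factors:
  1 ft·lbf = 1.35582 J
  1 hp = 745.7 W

4.104×10⁴ ft·lbf

101.9 hp × 745.7 = 75986.8 W
E = P × t = 75986.8 W × 0.7323 s = 55645.1 J
55645.1 J ÷ (1.35582 J/ft·lbf) = 41041.7 ft·lbf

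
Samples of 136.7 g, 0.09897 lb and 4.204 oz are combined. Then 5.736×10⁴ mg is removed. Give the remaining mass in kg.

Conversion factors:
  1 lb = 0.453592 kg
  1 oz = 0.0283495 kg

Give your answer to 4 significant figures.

136.7 g × 0.001 = 0.1367 kg
0.09897 lb × 0.453592 = 0.044892 kg
4.204 oz × 0.0283495 = 0.119181 kg
5.736×10⁴ mg × 10⁻⁶ = 0.05736 kg
Net: 0.1367 + 0.044892 + 0.119181 − 0.05736 = 0.243413 kg

0.2434 kg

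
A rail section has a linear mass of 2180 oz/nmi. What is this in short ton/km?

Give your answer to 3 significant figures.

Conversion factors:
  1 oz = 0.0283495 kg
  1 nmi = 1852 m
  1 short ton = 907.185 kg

2180 oz/nmi × 0.0283495 kg/oz ÷ 1852 m/nmi = 0.0333704 kg/m
0.0333704 kg/m ÷ 907.185 kg/short ton × 1000 m/km = 0.0367846 short ton/km

0.0368 short ton/km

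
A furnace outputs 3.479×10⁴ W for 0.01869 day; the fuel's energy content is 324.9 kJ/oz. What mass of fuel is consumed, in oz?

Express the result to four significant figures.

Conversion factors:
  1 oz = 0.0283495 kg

172.9 oz

0.01869 day → 1614.82 s
E = P × t = 34790 × 1614.82 = 5.61796×10⁷ J
324.9 kJ/oz → 1.14605×10⁷ J/kg
m = E / e_s = 5.61796×10⁷ / 1.14605×10⁷ = 4.90202 kg
In oz: 4.90202 / 0.0283495 = 172.914 oz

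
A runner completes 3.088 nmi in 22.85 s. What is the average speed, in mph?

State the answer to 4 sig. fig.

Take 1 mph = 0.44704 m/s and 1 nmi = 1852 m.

3.088 nmi × 1852 → 5718.98 m
v = d / t = 5718.98 m / 22.85 s = 250.284 m/s
250.284 m/s ÷ (0.44704 m/s/mph) = 559.869 mph

559.9 mph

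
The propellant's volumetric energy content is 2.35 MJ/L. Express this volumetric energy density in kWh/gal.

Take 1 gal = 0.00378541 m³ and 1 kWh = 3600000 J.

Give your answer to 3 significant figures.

2.35 MJ/L × 1000000 J/MJ ÷ 0.001 m³/L = 2.35×10⁹ J/m³
2.35×10⁹ J/m³ ÷ 3600000 J/kWh × 0.00378541 m³/gal = 2.47103 kWh/gal

2.47 kWh/gal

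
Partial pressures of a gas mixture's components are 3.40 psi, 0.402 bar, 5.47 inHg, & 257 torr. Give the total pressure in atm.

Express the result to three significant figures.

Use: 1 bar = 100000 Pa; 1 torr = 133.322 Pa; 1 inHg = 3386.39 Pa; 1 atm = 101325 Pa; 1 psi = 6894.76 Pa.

3.40 psi × 6894.76 → 23442.2 Pa
0.402 bar × 100000 → 40200 Pa
5.47 inHg × 3386.39 → 18523.6 Pa
257 torr × 133.322 → 34263.8 Pa
Sum: 23442.2 + 40200 + 18523.6 + 34263.8 = 116430 Pa
In atm: 116430 / 101325 = 1.14907 atm

1.15 atm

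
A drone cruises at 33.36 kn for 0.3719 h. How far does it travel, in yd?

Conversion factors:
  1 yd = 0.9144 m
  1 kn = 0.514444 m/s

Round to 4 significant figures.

2.513×10⁴ yd

33.36 kn × 0.514444 = 17.1619 m/s
0.3719 h × 3600 = 1338.84 s
d = v × t = 17.1619 m/s × 1338.84 s = 22977 m
22977 m ÷ (0.9144 m/yd) = 25128 yd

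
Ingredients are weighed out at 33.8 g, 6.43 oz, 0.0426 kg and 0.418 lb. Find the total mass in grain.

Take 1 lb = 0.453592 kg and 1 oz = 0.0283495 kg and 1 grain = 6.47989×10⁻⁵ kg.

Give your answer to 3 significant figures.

33.8 g × 0.001 = 0.0338 kg
6.43 oz × 0.0283495 = 0.182287 kg
0.0426 kg (already kg)
0.418 lb × 0.453592 = 0.189601 kg
Sum: 0.0338 + 0.182287 + 0.0426 + 0.189601 = 0.448288 kg
In grain: 0.448288 / 6.47989×10⁻⁵ = 6918.14 grain

6920 grain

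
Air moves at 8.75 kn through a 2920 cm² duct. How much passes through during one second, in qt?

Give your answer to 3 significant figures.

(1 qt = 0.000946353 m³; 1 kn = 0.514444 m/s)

1390 qt

8.75 kn × 0.514444 = 4.50138 m/s
2920 cm² × 0.0001 = 0.292 m²
V = v × A × t = 4.50138 m/s × 0.292 m² × 1 s = 1.3144 m³
1.3144 m³ ÷ (0.000946353 m³/qt) = 1388.91 qt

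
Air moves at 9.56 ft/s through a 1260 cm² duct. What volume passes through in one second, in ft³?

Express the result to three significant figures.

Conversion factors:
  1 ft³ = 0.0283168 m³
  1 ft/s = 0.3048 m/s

13.0 ft³

9.56 ft/s × 0.3048 → 2.91389 m/s
1260 cm² × 0.0001 → 0.126 m²
V = v × A × t = 2.91389 m/s × 0.126 m² × 1 s = 0.36715 m³
0.36715 m³ ÷ (0.0283168 m³/ft³) = 12.9658 ft³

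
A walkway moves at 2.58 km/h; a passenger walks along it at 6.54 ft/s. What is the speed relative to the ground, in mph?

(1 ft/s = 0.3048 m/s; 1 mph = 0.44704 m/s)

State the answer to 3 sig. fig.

6.06 mph

2.58 km/h × (1/3.6) = 0.716667 m/s
6.54 ft/s × 0.3048 = 1.99339 m/s
Combined: 0.716667 + 1.99339 = 2.71006 m/s
In mph: 2.71006 / 0.44704 = 6.06223 mph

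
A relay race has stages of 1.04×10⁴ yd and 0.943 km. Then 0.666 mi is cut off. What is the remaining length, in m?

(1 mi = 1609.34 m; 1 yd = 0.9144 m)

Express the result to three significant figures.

9380 m

1.04×10⁴ yd × 0.9144 = 9509.76 m
0.943 km × 1000 = 943 m
0.666 mi × 1609.34 = 1071.82 m
Sum: 9509.76 + 943 − 1071.82 = 9380.94 m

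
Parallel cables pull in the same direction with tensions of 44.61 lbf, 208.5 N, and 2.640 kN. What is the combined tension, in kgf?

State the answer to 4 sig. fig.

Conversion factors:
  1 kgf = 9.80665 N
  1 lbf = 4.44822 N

44.61 lbf × 4.44822 → 198.435 N
208.5 N (already N)
2.640 kN × 1000 → 2640 N
Combined: 198.435 + 208.5 + 2640 = 3046.94 N
In kgf: 3046.94 / 9.80665 = 310.701 kgf

310.7 kgf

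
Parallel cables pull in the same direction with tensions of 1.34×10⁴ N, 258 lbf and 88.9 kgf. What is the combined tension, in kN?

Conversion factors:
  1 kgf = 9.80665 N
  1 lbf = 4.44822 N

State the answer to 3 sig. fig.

15.4 kN

1.34×10⁴ N (already N)
258 lbf × 4.44822 = 1147.64 N
88.9 kgf × 9.80665 = 871.811 N
Total: 13400 + 1147.64 + 871.811 = 15419.5 N
In kN: 15419.5 / 1000 = 15.4195 kN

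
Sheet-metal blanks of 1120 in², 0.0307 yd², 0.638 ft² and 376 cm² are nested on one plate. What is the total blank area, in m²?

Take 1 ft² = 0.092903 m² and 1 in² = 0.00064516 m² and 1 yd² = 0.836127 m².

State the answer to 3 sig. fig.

0.845 m²

1120 in² × 0.00064516 = 0.722579 m²
0.0307 yd² × 0.836127 = 0.0256691 m²
0.638 ft² × 0.092903 = 0.0592721 m²
376 cm² × 0.0001 = 0.0376 m²
Sum: 0.722579 + 0.0256691 + 0.0592721 + 0.0376 = 0.84512 m²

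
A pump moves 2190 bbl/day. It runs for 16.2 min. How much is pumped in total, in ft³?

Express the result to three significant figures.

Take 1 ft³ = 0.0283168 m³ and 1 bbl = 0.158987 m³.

2190 bbl/day → 0.00402988 m³/s
16.2 min → 972 s
V = Q × t = 0.00402988 × 972 = 3.91704 m³
In ft³: 3.91704 / 0.0283168 = 138.329 ft³

138 ft³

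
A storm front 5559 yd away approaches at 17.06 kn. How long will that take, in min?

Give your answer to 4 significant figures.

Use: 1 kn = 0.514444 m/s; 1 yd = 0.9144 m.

9.653 min

5559 yd × 0.9144 = 5083.15 m
17.06 kn × 0.514444 = 8.77641 m/s
t = d / v = 5083.15 m / 8.77641 m/s = 579.183 s
579.183 s ÷ (60 s/min) = 9.65305 min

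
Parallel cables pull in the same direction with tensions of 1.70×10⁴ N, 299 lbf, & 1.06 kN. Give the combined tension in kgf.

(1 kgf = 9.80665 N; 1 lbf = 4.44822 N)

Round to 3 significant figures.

1.70×10⁴ N (already N)
299 lbf × 4.44822 = 1330.02 N
1.06 kN × 1000 = 1060 N
Combined: 17000 + 1330.02 + 1060 = 19390 N
In kgf: 19390 / 9.80665 = 1977.23 kgf

1980 kgf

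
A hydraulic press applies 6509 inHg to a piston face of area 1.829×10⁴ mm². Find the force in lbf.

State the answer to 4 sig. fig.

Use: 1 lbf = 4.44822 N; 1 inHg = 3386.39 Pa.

9.063×10⁴ lbf

6509 inHg × 3386.39 = 2.2042×10⁷ Pa
1.829×10⁴ mm² × 10⁻⁶ = 0.01829 m²
F = P × A = 2.2042×10⁷ Pa × 0.01829 m² = 403148 N
403148 N ÷ (4.44822 N/lbf) = 90631.3 lbf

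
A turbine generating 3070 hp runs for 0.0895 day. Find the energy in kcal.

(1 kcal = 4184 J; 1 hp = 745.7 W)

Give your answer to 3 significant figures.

4.23×10⁶ kcal

3070 hp × 745.7 → 2.2893×10⁶ W
0.0895 day × 86400 → 7732.8 s
E = P × t = 2.2893×10⁶ W × 7732.8 s = 1.77027×10¹⁰ J
1.77027×10¹⁰ J ÷ (4184 J/kcal) = 4.23105×10⁶ kcal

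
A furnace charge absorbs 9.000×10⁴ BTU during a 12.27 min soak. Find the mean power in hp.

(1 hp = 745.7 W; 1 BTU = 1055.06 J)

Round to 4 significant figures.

173.0 hp

9.000×10⁴ BTU × 1055.06 = 9.49554×10⁷ J
12.27 min × 60 = 736.2 s
P = E / t = 9.49554×10⁷ J / 736.2 s = 128980 W
128980 W ÷ (745.7 W/hp) = 172.965 hp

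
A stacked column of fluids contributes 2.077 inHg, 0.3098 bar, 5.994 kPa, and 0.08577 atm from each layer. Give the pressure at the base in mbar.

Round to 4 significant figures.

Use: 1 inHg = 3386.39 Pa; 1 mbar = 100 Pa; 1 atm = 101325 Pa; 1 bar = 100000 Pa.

2.077 inHg × 3386.39 = 7033.53 Pa
0.3098 bar × 100000 = 30980 Pa
5.994 kPa × 1000 = 5994 Pa
0.08577 atm × 101325 = 8690.65 Pa
Total: 7033.53 + 30980 + 5994 + 8690.65 = 52698.2 Pa
In mbar: 52698.2 / 100 = 526.982 mbar

527.0 mbar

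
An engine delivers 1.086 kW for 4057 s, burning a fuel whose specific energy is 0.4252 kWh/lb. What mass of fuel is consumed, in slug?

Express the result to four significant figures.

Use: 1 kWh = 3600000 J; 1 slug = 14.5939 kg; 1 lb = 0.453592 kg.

1.086 kW → 1086 W
E = P × t = 1086 × 4057 = 4.4059×10⁶ J
0.4252 kWh/lb → 3.37466×10⁶ J/kg
m = E / e_s = 4.4059×10⁶ / 3.37466×10⁶ = 1.30558 kg
In slug: 1.30558 / 14.5939 = 0.0894607 slug

0.08946 slug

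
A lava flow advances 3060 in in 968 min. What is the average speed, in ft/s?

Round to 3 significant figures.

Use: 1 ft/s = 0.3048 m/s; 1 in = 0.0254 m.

0.00439 ft/s

3060 in × 0.0254 → 77.724 m
968 min × 60 → 58080 s
v = d / t = 77.724 m / 58080 s = 0.00133822 m/s
0.00133822 m/s ÷ (0.3048 m/s/ft/s) = 0.00439049 ft/s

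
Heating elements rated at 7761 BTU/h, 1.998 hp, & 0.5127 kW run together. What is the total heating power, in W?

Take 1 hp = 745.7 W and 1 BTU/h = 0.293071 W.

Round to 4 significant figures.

4277 W

7761 BTU/h × 0.293071 = 2274.52 W
1.998 hp × 745.7 = 1489.91 W
0.5127 kW × 1000 = 512.7 W
Sum: 2274.52 + 1489.91 + 512.7 = 4277.13 W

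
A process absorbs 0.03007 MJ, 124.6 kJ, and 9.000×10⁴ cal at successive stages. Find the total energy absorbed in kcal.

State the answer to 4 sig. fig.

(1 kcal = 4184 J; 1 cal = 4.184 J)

127.0 kcal

0.03007 MJ × 1000000 = 30070 J
124.6 kJ × 1000 = 124600 J
9.000×10⁴ cal × 4.184 = 376560 J
Combined: 30070 + 124600 + 376560 = 531230 J
In kcal: 531230 / 4184 = 126.967 kcal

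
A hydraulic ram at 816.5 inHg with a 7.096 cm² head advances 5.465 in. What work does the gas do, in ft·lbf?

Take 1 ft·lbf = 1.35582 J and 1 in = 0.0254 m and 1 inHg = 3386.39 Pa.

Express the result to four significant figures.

816.5 inHg → 2.76499×10⁶ Pa
7.096 cm² → 7.096×10⁻⁴ m²
F = P × A = 2.76499×10⁶ × 7.096×10⁻⁴ = 1962.04 N
5.465 in → 0.138811 m
W = F × d = 1962.04 × 0.138811 = 272.353 J
In ft·lbf: 272.353 / 1.35582 = 200.877 ft·lbf

200.9 ft·lbf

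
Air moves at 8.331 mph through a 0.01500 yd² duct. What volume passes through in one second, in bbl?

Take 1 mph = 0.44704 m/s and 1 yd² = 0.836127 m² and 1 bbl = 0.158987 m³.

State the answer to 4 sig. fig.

8.331 mph × 0.44704 → 3.72429 m/s
0.01500 yd² × 0.836127 → 0.0125419 m²
V = v × A × t = 3.72429 m/s × 0.0125419 m² × 1 s = 0.0467097 m³
0.0467097 m³ ÷ (0.158987 m³/bbl) = 0.293796 bbl

0.2938 bbl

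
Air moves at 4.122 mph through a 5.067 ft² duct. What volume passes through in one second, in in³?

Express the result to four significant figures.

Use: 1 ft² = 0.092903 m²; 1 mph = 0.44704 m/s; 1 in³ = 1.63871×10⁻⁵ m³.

4.122 mph × 0.44704 = 1.8427 m/s
5.067 ft² × 0.092903 = 0.47074 m²
V = v × A × t = 1.8427 m/s × 0.47074 m² × 1 s = 0.867433 m³
0.867433 m³ ÷ (1.63871×10⁻⁵ m³/in³) = 52933.9 in³

5.293×10⁴ in³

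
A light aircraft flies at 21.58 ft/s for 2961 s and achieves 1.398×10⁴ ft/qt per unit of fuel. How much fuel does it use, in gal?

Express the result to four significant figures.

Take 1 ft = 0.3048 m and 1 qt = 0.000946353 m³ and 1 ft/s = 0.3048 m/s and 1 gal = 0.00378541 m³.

1.143 gal

21.58 ft/s → 6.57758 m/s
d = v × t = 6.57758 × 2961 = 19476.2 m
1.398×10⁴ ft/qt → 4.50266×10⁶ m/m³
V = d / (distance per unit fuel) = 19476.2 / 4.50266×10⁶ = 0.00432549 m³
In gal: 0.00432549 / 0.00378541 = 1.14267 gal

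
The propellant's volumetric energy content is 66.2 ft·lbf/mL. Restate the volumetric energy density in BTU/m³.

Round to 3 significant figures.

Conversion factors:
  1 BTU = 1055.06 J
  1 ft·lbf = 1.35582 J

66.2 ft·lbf/mL × 1.35582 J/ft·lbf ÷ 10⁻⁶ m³/mL = 8.97553×10⁷ J/m³
8.97553×10⁷ J/m³ ÷ 1055.06 J/BTU = 85071.3 BTU/m³

8.51×10⁴ BTU/m³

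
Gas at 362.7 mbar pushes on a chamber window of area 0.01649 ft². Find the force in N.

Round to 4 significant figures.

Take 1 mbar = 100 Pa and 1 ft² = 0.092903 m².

362.7 mbar × 100 → 36270 Pa
0.01649 ft² × 0.092903 → 0.00153197 m²
F = P × A = 36270 Pa × 0.00153197 m² = 55.5646 N

55.56 N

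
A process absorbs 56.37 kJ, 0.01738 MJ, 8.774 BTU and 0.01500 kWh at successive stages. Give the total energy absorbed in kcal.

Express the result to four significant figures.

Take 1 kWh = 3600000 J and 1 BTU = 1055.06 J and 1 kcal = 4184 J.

56.37 kJ × 1000 = 56370 J
0.01738 MJ × 1000000 = 17380 J
8.774 BTU × 1055.06 = 9257.1 J
0.01500 kWh × 3600000 = 54000 J
Total: 56370 + 17380 + 9257.1 + 54000 = 137007 J
In kcal: 137007 / 4184 = 32.7455 kcal

32.75 kcal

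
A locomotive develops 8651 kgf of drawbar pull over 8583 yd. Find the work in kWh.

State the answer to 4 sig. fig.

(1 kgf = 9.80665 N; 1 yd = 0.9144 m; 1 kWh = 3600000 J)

8651 kgf × 9.80665 → 84837.3 N
8583 yd × 0.9144 → 7848.3 m
W = F × d = 84837.3 N × 7848.3 m = 6.65829×10⁸ J
6.65829×10⁸ J ÷ (3600000 J/kWh) = 184.952 kWh

185.0 kWh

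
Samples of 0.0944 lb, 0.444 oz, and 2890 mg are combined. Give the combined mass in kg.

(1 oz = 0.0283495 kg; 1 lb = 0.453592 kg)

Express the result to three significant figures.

0.0944 lb × 0.453592 → 0.0428191 kg
0.444 oz × 0.0283495 → 0.0125872 kg
2890 mg × 10⁻⁶ → 0.00289 kg
Sum: 0.0428191 + 0.0125872 + 0.00289 = 0.0582963 kg

0.0583 kg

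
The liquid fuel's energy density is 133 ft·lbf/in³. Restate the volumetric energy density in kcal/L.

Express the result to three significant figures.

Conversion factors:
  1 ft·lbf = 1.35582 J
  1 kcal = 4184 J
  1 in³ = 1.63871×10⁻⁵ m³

2.63 kcal/L

133 ft·lbf/in³ × 1.35582 J/ft·lbf ÷ 1.63871×10⁻⁵ m³/in³ = 1.1004×10⁷ J/m³
1.1004×10⁷ J/m³ ÷ 4184 J/kcal × 0.001 m³/L = 2.63002 kcal/L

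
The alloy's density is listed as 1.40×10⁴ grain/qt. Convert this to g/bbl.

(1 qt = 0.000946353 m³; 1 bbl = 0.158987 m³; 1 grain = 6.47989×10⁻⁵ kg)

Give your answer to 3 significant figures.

1.40×10⁴ grain/qt × 6.47989×10⁻⁵ kg/grain ÷ 0.000946353 m³/qt = 958.611 kg/m³
958.611 kg/m³ ÷ 0.001 kg/g × 0.158987 m³/bbl = 152407 g/bbl

1.52×10⁵ g/bbl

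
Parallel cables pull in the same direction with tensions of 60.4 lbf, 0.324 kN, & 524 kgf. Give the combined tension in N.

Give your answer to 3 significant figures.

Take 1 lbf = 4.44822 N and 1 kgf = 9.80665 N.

60.4 lbf × 4.44822 → 268.672 N
0.324 kN × 1000 → 324 N
524 kgf × 9.80665 → 5138.68 N
Combined: 268.672 + 324 + 5138.68 = 5731.35 N

5730 N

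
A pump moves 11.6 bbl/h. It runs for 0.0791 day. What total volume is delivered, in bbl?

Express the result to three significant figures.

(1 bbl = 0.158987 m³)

22.0 bbl

11.6 bbl/h → 5.12291×10⁻⁴ m³/s
0.0791 day → 6834.24 s
V = Q × t = 5.12291×10⁻⁴ × 6834.24 = 3.50112 m³
In bbl: 3.50112 / 0.158987 = 22.0214 bbl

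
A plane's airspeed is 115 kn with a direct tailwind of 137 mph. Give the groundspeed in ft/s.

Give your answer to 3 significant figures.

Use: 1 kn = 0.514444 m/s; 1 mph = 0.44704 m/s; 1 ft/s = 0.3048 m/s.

115 kn × 0.514444 = 59.1611 m/s
137 mph × 0.44704 = 61.2445 m/s
Sum: 59.1611 + 61.2445 = 120.406 m/s
In ft/s: 120.406 / 0.3048 = 395.033 ft/s

395 ft/s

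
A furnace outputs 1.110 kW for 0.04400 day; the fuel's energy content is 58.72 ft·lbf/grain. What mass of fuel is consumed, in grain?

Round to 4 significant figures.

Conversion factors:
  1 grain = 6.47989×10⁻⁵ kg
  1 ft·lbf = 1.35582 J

1.110 kW → 1110 W
0.04400 day → 3801.6 s
E = P × t = 1110 × 3801.6 = 4.21978×10⁶ J
58.72 ft·lbf/grain → 1.22863×10⁶ J/kg
m = E / e_s = 4.21978×10⁶ / 1.22863×10⁶ = 3.43454 kg
In grain: 3.43454 / 6.47989×10⁻⁵ = 53003.1 grain

5.300×10⁴ grain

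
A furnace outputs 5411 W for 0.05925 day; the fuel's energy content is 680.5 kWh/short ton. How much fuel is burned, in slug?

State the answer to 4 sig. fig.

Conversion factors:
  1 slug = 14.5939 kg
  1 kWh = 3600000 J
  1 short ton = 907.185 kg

0.05925 day → 5119.2 s
E = P × t = 5411 × 5119.2 = 2.77×10⁷ J
680.5 kWh/short ton → 2.70044×10⁶ J/kg
m = E / e_s = 2.77×10⁷ / 2.70044×10⁶ = 10.2576 kg
In slug: 10.2576 / 14.5939 = 0.702869 slug

0.7029 slug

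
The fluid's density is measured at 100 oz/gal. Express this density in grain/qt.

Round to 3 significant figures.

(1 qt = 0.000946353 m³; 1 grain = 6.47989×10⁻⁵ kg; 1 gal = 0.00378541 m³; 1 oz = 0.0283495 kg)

1.09×10⁴ grain/qt

100 oz/gal × 0.0283495 kg/oz ÷ 0.00378541 m³/gal = 748.915 kg/m³
748.915 kg/m³ ÷ 6.47989×10⁻⁵ kg/grain × 0.000946353 m³/qt = 10937.5 grain/qt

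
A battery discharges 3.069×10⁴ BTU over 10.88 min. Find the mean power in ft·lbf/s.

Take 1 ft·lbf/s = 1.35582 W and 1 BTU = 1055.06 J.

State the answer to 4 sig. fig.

3.069×10⁴ BTU × 1055.06 = 3.23798×10⁷ J
10.88 min × 60 = 652.8 s
P = E / t = 3.23798×10⁷ J / 652.8 s = 49601.4 W
49601.4 W ÷ (1.35582 W/ft·lbf/s) = 36584.1 ft·lbf/s

3.658×10⁴ ft·lbf/s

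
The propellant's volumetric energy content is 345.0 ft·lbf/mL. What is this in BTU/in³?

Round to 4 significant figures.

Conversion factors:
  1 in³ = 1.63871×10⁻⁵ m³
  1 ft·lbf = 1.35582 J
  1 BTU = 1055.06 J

7.265 BTU/in³

345.0 ft·lbf/mL × 1.35582 J/ft·lbf ÷ 10⁻⁶ m³/mL = 4.67758×10⁸ J/m³
4.67758×10⁸ J/m³ ÷ 1055.06 J/BTU × 1.63871×10⁻⁵ m³/in³ = 7.26518 BTU/in³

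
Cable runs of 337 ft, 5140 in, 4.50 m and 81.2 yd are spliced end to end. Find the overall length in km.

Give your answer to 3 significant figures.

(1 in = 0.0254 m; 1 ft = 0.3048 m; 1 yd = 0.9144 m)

0.312 km

337 ft × 0.3048 = 102.718 m
5140 in × 0.0254 = 130.556 m
4.50 m (already m)
81.2 yd × 0.9144 = 74.2493 m
Sum: 102.718 + 130.556 + 4.5 + 74.2493 = 312.023 m
In km: 312.023 / 1000 = 0.312023 km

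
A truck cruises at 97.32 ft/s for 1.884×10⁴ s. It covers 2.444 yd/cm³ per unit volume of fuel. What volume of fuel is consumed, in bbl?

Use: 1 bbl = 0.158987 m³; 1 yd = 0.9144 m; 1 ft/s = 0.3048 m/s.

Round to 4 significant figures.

1.573 bbl

97.32 ft/s → 29.6631 m/s
d = v × t = 29.6631 × 18840 = 558853 m
2.444 yd/cm³ → 2.23479×10⁶ m/m³
V = d / (distance per unit fuel) = 558853 / 2.23479×10⁶ = 0.25007 m³
In bbl: 0.25007 / 0.158987 = 1.5729 bbl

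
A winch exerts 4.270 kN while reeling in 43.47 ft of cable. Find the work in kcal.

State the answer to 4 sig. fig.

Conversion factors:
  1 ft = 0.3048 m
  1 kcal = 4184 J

4.270 kN × 1000 = 4270 N
43.47 ft × 0.3048 = 13.2497 m
W = F × d = 4270 N × 13.2497 m = 56576.2 J
56576.2 J ÷ (4184 J/kcal) = 13.522 kcal

13.52 kcal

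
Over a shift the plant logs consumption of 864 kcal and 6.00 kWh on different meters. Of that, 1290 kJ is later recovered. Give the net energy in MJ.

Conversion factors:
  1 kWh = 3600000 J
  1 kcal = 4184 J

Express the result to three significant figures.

864 kcal × 4184 → 3.61498×10⁶ J
6.00 kWh × 3600000 → 2.16×10⁷ J
1290 kJ × 1000 → 1.29×10⁶ J
Result: 3.61498×10⁶ + 2.16×10⁷ − 1.29×10⁶ = 2.3925×10⁷ J
In MJ: 2.3925×10⁷ / 1000000 = 23.925 MJ

23.9 MJ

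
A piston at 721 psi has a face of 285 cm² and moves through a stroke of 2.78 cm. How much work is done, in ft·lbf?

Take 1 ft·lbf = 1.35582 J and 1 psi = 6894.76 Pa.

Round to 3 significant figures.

2900 ft·lbf

721 psi → 4.97112×10⁶ Pa
285 cm² → 0.0285 m²
F = P × A = 4.97112×10⁶ × 0.0285 = 141677 N
2.78 cm → 0.0278 m
W = F × d = 141677 × 0.0278 = 3938.62 J
In ft·lbf: 3938.62 / 1.35582 = 2904.97 ft·lbf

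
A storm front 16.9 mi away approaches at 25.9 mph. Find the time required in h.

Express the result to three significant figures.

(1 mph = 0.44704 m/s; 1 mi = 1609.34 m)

16.9 mi × 1609.34 → 27197.8 m
25.9 mph × 0.44704 → 11.5783 m/s
t = d / v = 27197.8 m / 11.5783 m/s = 2349.03 s
2349.03 s ÷ (3600 s/h) = 0.652508 h

0.653 h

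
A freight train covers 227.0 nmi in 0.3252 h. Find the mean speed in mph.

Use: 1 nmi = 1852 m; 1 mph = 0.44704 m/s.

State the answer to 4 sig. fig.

227.0 nmi × 1852 → 420404 m
0.3252 h × 3600 → 1170.72 s
v = d / t = 420404 m / 1170.72 s = 359.099 m/s
359.099 m/s ÷ (0.44704 m/s/mph) = 803.282 mph

803.3 mph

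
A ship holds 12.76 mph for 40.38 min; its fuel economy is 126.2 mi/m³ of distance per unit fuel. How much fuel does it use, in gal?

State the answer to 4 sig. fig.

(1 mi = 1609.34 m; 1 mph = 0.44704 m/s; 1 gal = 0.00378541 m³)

12.76 mph → 5.70423 m/s
40.38 min → 2422.8 s
d = v × t = 5.70423 × 2422.8 = 13820.2 m
126.2 mi/m³ → 203099 m/m³
V = d / (distance per unit fuel) = 13820.2 / 203099 = 0.0680466 m³
In gal: 0.0680466 / 0.00378541 = 17.976 gal

17.98 gal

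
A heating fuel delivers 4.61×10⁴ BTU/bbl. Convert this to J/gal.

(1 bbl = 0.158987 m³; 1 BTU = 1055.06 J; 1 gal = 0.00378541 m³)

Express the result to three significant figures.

1.16×10⁶ J/gal

4.61×10⁴ BTU/bbl × 1055.06 J/BTU ÷ 0.158987 m³/bbl = 3.05926×10⁸ J/m³
3.05926×10⁸ J/m³ × 0.00378541 m³/gal = 1.15806×10⁶ J/gal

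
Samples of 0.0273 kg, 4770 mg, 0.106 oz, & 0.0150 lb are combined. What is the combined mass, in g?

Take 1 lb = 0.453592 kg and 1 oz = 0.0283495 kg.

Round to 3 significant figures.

41.9 g

0.0273 kg (already kg)
4770 mg × 10⁻⁶ = 0.00477 kg
0.106 oz × 0.0283495 = 0.00300505 kg
0.0150 lb × 0.453592 = 0.00680388 kg
Combined: 0.0273 + 0.00477 + 0.00300505 + 0.00680388 = 0.0418789 kg
In g: 0.0418789 / 0.001 = 41.8789 g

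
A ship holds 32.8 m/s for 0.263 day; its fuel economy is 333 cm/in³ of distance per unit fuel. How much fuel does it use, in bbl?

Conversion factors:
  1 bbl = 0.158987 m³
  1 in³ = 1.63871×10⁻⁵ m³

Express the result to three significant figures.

0.263 day → 22723.2 s
d = v × t = 32.8 × 22723.2 = 745321 m
333 cm/in³ → 203209 m/m³
V = d / (distance per unit fuel) = 745321 / 203209 = 3.66776 m³
In bbl: 3.66776 / 0.158987 = 23.0696 bbl

23.1 bbl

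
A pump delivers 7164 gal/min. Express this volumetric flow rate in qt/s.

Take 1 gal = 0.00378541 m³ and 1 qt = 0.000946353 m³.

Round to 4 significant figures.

7164 gal/min × 0.00378541 m³/gal ÷ 60 s/min = 0.451978 m³/s
0.451978 m³/s ÷ 0.000946353 m³/qt = 477.6 qt/s

477.6 qt/s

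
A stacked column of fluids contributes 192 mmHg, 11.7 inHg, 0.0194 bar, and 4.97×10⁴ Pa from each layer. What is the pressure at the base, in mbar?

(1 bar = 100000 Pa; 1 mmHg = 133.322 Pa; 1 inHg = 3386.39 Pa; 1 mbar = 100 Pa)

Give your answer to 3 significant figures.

192 mmHg × 133.322 → 25597.8 Pa
11.7 inHg × 3386.39 → 39620.8 Pa
0.0194 bar × 100000 → 1940 Pa
4.97×10⁴ Pa (already Pa)
Total: 25597.8 + 39620.8 + 1940 + 49700 = 116859 Pa
In mbar: 116859 / 100 = 1168.59 mbar

1170 mbar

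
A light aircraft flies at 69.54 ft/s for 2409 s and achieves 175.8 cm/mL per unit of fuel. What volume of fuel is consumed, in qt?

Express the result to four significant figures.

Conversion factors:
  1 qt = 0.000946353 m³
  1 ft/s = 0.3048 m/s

69.54 ft/s → 21.1958 m/s
d = v × t = 21.1958 × 2409 = 51060.7 m
175.8 cm/mL → 1.758×10⁶ m/m³
V = d / (distance per unit fuel) = 51060.7 / 1.758×10⁶ = 0.0290448 m³
In qt: 0.0290448 / 0.000946353 = 30.6913 qt

30.69 qt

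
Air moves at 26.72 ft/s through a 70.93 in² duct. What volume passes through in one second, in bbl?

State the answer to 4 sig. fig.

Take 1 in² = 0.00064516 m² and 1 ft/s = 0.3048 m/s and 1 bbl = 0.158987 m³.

26.72 ft/s × 0.3048 = 8.14426 m/s
70.93 in² × 0.00064516 = 0.0457612 m²
V = v × A × t = 8.14426 m/s × 0.0457612 m² × 1 s = 0.372691 m³
0.372691 m³ ÷ (0.158987 m³/bbl) = 2.34416 bbl

2.344 bbl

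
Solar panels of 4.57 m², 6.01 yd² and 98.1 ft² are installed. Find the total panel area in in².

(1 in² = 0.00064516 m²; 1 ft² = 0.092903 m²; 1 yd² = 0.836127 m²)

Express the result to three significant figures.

4.57 m² (already m²)
6.01 yd² × 0.836127 = 5.02512 m²
98.1 ft² × 0.092903 = 9.11378 m²
Total: 4.57 + 5.02512 + 9.11378 = 18.7089 m²
In in²: 18.7089 / 0.00064516 = 28998.9 in²

2.90×10⁴ in²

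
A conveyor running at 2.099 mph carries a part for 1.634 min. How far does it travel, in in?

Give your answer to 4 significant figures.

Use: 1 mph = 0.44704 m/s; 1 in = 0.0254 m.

3622 in

2.099 mph × 0.44704 → 0.938337 m/s
1.634 min × 60 → 98.04 s
d = v × t = 0.938337 m/s × 98.04 s = 91.9946 m
91.9946 m ÷ (0.0254 m/in) = 3621.83 in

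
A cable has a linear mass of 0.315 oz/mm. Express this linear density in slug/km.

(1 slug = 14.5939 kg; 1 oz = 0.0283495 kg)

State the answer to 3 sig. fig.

612 slug/km

0.315 oz/mm × 0.0283495 kg/oz ÷ 0.001 m/mm = 8.93009 kg/m
8.93009 kg/m ÷ 14.5939 kg/slug × 1000 m/km = 611.906 slug/km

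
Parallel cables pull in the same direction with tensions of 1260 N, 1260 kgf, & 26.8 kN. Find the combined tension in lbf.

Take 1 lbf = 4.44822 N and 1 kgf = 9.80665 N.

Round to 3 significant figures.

1260 N (already N)
1260 kgf × 9.80665 → 12356.4 N
26.8 kN × 1000 → 26800 N
Sum: 1260 + 12356.4 + 26800 = 40416.4 N
In lbf: 40416.4 / 4.44822 = 9085.97 lbf

9090 lbf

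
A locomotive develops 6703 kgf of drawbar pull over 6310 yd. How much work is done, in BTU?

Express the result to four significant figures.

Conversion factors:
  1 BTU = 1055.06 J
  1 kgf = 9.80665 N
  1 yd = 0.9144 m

6703 kgf × 9.80665 → 65734 N
6310 yd × 0.9144 → 5769.86 m
W = F × d = 65734 N × 5769.86 m = 3.79276×10⁸ J
3.79276×10⁸ J ÷ (1055.06 J/BTU) = 359483 BTU

3.595×10⁵ BTU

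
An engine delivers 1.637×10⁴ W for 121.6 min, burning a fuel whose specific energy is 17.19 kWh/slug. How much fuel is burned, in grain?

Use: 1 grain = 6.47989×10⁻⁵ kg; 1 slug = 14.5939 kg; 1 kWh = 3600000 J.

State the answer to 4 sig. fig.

4.347×10⁵ grain

121.6 min → 7296 s
E = P × t = 16370 × 7296 = 1.19436×10⁸ J
17.19 kWh/slug → 4.2404×10⁶ J/kg
m = E / e_s = 1.19436×10⁸ / 4.2404×10⁶ = 28.1662 kg
In grain: 28.1662 / 6.47989×10⁻⁵ = 434671 grain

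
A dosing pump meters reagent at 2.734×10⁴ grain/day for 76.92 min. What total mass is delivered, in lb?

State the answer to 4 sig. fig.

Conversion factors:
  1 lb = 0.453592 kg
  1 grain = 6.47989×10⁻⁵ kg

0.2086 lb

2.734×10⁴ grain/day → 2.05047×10⁻⁵ kg/s
76.92 min → 4615.2 s
m = ṁ × t = 2.05047×10⁻⁵ × 4615.2 = 0.0946333 kg
In lb: 0.0946333 / 0.453592 = 0.208631 lb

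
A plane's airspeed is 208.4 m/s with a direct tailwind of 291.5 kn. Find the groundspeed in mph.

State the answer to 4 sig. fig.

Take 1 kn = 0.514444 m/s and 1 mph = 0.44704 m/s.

801.6 mph

208.4 m/s (already m/s)
291.5 kn × 0.514444 → 149.96 m/s
Sum: 208.4 + 149.96 = 358.36 m/s
In mph: 358.36 / 0.44704 = 801.628 mph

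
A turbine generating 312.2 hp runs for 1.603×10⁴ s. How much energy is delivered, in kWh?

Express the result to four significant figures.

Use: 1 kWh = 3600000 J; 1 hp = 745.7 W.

1037 kWh

312.2 hp × 745.7 = 232808 W
E = P × t = 232808 W × 16030 s = 3.73191×10⁹ J
3.73191×10⁹ J ÷ (3600000 J/kWh) = 1036.64 kWh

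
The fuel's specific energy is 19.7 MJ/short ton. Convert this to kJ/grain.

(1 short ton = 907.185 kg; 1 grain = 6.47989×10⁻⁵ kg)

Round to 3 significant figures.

0.00141 kJ/grain

19.7 MJ/short ton × 1000000 J/MJ ÷ 907.185 kg/short ton = 21715.5 J/kg
21715.5 J/kg ÷ 1000 J/kJ × 6.47989×10⁻⁵ kg/grain = 0.00140714 kJ/grain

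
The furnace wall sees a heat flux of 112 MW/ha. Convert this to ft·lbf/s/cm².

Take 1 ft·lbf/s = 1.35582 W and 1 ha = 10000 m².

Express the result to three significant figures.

0.826 ft·lbf/s/cm²

112 MW/ha × 1000000 W/MW ÷ 10000 m²/ha = 11200 W/m²
11200 W/m² ÷ 1.35582 W/ft·lbf/s × 0.0001 m²/cm² = 0.826068 ft·lbf/s/cm²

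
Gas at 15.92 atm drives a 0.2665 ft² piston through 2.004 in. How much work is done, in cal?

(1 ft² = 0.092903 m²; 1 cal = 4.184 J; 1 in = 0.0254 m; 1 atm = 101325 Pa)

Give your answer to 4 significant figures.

15.92 atm → 1.61309×10⁶ Pa
0.2665 ft² → 0.0247586 m²
F = P × A = 1.61309×10⁶ × 0.0247586 = 39937.9 N
2.004 in → 0.0509016 m
W = F × d = 39937.9 × 0.0509016 = 2032.9 J
In cal: 2032.9 / 4.184 = 485.875 cal

485.9 cal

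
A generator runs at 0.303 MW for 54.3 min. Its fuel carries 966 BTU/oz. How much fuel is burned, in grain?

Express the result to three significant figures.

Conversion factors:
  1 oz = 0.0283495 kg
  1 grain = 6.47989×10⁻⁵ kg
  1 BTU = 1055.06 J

0.303 MW → 303000 W
54.3 min → 3258 s
E = P × t = 303000 × 3258 = 9.87174×10⁸ J
966 BTU/oz → 3.59508×10⁷ J/kg
m = E / e_s = 9.87174×10⁸ / 3.59508×10⁷ = 27.459 kg
In grain: 27.459 / 6.47989×10⁻⁵ = 423757 grain

4.24×10⁵ grain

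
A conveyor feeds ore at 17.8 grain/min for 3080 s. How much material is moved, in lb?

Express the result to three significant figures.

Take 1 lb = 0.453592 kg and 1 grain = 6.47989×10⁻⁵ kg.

0.131 lb

17.8 grain/min → 1.92237×10⁻⁵ kg/s
m = ṁ × t = 1.92237×10⁻⁵ × 3080 = 0.059209 kg
In lb: 0.059209 / 0.453592 = 0.130534 lb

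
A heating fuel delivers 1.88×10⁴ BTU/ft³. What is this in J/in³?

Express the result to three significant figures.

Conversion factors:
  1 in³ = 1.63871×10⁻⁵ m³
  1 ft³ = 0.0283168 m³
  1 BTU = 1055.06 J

1.88×10⁴ BTU/ft³ × 1055.06 J/BTU ÷ 0.0283168 m³/ft³ = 7.00472×10⁸ J/m³
7.00472×10⁸ J/m³ × 1.63871×10⁻⁵ m³/in³ = 11478.7 J/in³

1.15×10⁴ J/in³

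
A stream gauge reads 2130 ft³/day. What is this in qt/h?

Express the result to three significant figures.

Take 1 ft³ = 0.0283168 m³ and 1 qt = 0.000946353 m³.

2130 ft³/day × 0.0283168 m³/ft³ ÷ 86400 s/day = 6.98088×10⁻⁴ m³/s
6.98088×10⁻⁴ m³/s ÷ 0.000946353 m³/qt × 3600 s/h = 2655.58 qt/h

2660 qt/h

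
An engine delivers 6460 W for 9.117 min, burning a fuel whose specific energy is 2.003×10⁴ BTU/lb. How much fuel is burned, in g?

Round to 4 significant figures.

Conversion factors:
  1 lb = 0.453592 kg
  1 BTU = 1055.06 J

9.117 min → 547.02 s
E = P × t = 6460 × 547.02 = 3.53375×10⁶ J
2.003×10⁴ BTU/lb → 4.659×10⁷ J/kg
m = E / e_s = 3.53375×10⁶ / 4.659×10⁷ = 0.0758478 kg
In g: 0.0758478 / 0.001 = 75.8478 g

75.85 g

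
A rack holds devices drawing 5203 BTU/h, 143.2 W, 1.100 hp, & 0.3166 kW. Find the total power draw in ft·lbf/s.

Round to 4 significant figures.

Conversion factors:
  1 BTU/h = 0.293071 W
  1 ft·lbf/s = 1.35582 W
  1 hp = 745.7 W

2069 ft·lbf/s

5203 BTU/h × 0.293071 → 1524.85 W
143.2 W (already W)
1.100 hp × 745.7 → 820.27 W
0.3166 kW × 1000 → 316.6 W
Combined: 1524.85 + 143.2 + 820.27 + 316.6 = 2804.92 W
In ft·lbf/s: 2804.92 / 1.35582 = 2068.8 ft·lbf/s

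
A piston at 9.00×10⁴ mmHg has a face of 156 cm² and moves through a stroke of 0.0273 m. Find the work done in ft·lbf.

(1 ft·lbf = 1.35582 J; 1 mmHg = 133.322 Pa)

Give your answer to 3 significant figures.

9.00×10⁴ mmHg → 1.1999×10⁷ Pa
156 cm² → 0.0156 m²
F = P × A = 1.1999×10⁷ × 0.0156 = 187184 N
W = F × d = 187184 × 0.0273 = 5110.12 J
In ft·lbf: 5110.12 / 1.35582 = 3769.03 ft·lbf

3770 ft·lbf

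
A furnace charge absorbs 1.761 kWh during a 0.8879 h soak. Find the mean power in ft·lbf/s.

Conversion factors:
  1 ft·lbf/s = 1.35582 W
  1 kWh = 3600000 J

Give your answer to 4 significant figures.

1.761 kWh × 3600000 = 6.3396×10⁶ J
0.8879 h × 3600 = 3196.44 s
P = E / t = 6.3396×10⁶ J / 3196.44 s = 1983.33 W
1983.33 W ÷ (1.35582 W/ft·lbf/s) = 1462.83 ft·lbf/s

1463 ft·lbf/s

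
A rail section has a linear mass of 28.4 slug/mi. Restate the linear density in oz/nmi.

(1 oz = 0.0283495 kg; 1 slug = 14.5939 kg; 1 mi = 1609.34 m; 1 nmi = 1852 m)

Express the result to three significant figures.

1.68×10⁴ oz/nmi

28.4 slug/mi × 14.5939 kg/slug ÷ 1609.34 m/mi = 0.257538 kg/m
0.257538 kg/m ÷ 0.0283495 kg/oz × 1852 m/nmi = 16824.3 oz/nmi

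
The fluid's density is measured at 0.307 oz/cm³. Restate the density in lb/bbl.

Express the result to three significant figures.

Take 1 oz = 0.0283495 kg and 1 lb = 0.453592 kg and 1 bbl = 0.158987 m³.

3050 lb/bbl

0.307 oz/cm³ × 0.0283495 kg/oz ÷ 10⁻⁶ m³/cm³ = 8703.3 kg/m³
8703.3 kg/m³ ÷ 0.453592 kg/lb × 0.158987 m³/bbl = 3050.56 lb/bbl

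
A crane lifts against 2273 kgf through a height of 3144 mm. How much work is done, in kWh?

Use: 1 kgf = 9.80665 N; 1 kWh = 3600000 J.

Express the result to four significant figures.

2273 kgf × 9.80665 → 22290.5 N
3144 mm × 0.001 → 3.144 m
W = F × d = 22290.5 N × 3.144 m = 70081.3 J
70081.3 J ÷ (3600000 J/kWh) = 0.019467 kWh

0.01947 kWh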